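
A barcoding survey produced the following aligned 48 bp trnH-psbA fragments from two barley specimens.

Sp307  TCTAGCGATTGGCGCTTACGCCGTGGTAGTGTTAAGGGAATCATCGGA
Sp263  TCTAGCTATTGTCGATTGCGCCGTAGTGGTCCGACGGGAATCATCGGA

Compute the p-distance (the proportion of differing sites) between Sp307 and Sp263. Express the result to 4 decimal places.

The sequences differ at positions 7 (G/T), 12 (G/T), 15 (C/A), 18 (A/G), 25 (G/A), 28 (A/G), 31 (G/C), 32 (T/C), 33 (T/G), 35 (A/C).
There are 10 differences over 48 sites, so p = 10/48 = 0.2083.

0.2083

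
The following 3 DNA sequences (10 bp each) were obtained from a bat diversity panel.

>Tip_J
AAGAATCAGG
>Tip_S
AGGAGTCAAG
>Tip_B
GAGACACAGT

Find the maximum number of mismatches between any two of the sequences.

6

Pairwise Hamming distances:
  Tip_J vs Tip_S: 3
  Tip_J vs Tip_B: 4
  Tip_S vs Tip_B: 6
The largest is 6, between Tip_S and Tip_B.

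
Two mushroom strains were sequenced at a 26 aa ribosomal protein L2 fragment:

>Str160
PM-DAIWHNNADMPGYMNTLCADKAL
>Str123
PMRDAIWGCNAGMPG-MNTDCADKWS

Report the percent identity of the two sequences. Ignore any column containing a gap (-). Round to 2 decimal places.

75.00%

Excluding the 2 gap columns leaves 24 comparable sites.
Differing sites — 8:H/G; 9:N/C; 12:D/G; 20:L/D; 25:A/W; 26:L/S.
18 of the 24 comparable sites match, so the percent identity is 18/24 × 100 = 75.00%.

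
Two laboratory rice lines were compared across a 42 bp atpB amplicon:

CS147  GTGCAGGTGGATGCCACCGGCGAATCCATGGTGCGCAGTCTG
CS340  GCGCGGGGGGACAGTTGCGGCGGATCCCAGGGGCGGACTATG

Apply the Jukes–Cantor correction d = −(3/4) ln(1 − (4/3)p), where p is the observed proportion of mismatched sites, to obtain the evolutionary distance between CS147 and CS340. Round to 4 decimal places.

0.5319

Differing sites — 2:T/C; 5:A/G; 8:T/G; 12:T/C; 13:G/A; 14:C/G; 15:C/T; 16:A/T; 17:C/G; 23:A/G; 28:A/C; 29:T/A; 32:T/G; 36:C/G; 38:G/C; 40:C/A.
p = 16/42 = 0.380952.
d = −0.75 · ln(1 − (4/3)·0.380952) = −0.75 · ln(0.492064) = −0.75 · (-0.709146) = 0.5319.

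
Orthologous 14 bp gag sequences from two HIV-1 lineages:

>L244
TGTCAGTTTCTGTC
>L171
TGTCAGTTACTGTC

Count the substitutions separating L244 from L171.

1

Differing sites — 9:T/A.
That gives 1 mismatch out of 14 aligned sites, so the Hamming distance is 1.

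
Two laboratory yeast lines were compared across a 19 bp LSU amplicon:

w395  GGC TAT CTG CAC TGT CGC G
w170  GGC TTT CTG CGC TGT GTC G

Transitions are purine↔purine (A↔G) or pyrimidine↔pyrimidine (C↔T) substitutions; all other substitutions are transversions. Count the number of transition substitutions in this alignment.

1

Differing sites — 5:A/T (Tv); 11:A/G (Ti); 16:C/G (Tv); 17:G/T (Tv).
Of the 4 differences, 1 transition and 3 transversions, so the answer is 1.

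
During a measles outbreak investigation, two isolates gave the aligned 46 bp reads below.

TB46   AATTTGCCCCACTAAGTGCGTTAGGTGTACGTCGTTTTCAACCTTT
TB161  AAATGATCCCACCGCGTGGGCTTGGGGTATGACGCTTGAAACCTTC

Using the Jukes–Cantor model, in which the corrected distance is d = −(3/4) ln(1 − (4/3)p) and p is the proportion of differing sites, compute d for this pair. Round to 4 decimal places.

Mismatches occur at site 3 (T→A), site 5 (T→G), site 6 (G→A), site 7 (C→T), site 13 (T→C), site 14 (A→G), site 15 (A→C), site 19 (C→G), site 21 (T→C), site 23 (A→T), site 26 (T→G), site 30 (C→T), site 32 (T→A), site 35 (T→C), site 38 (T→G), site 39 (C→A), site 46 (T→C).
p = 17/46 = 0.369565.
d = −0.75 · ln(1 − (4/3)·0.369565) = −0.75 · ln(0.507247) = −0.75 · (-0.678757) = 0.5091.

0.5091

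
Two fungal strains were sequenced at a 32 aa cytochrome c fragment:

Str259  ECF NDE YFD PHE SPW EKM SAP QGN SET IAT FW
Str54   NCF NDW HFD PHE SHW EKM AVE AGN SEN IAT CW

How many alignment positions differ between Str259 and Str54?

Mismatches occur at site 1 (E/N), site 6 (E/W), site 7 (Y/H), site 14 (P/H), site 19 (S/A), site 20 (A/V), site 21 (P/E), site 22 (Q/A), site 27 (T/N), site 31 (F/C).
That gives 10 mismatches out of 32 aligned sites, so the Hamming distance is 10.

10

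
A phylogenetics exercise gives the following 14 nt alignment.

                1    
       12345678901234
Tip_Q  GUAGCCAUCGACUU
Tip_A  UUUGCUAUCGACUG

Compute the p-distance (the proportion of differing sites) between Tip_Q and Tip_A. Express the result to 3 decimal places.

0.286

Differing sites — 1:G/U; 3:A/U; 6:C/U; 14:U/G.
There are 4 differences over 14 sites, so p = 4/14 = 0.286.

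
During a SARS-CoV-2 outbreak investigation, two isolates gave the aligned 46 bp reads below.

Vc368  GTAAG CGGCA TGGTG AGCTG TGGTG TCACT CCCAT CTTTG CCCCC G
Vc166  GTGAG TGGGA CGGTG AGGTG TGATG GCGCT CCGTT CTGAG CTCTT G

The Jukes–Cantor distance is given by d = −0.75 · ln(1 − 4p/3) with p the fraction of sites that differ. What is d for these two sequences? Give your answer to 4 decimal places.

0.4279

The sequences differ at positions 3 (A/G), 6 (C/T), 9 (C/G), 11 (T/C), 18 (C/G), 23 (G/A), 26 (T/G), 28 (A/G), 33 (C/G), 34 (A/T), 38 (T/G), 39 (T/A), 42 (C/T), 44 (C/T), 45 (C/T).
p = 15/46 = 0.326087.
d = −0.75 · ln(1 − (4/3)·0.326087) = −0.75 · ln(0.565217) = −0.75 · (-0.570546) = 0.4279.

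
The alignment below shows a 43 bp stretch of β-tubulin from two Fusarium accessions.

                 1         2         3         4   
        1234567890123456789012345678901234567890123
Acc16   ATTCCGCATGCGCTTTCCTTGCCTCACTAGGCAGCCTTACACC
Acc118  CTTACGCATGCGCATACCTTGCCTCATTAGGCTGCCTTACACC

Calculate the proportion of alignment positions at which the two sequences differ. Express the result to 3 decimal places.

The sequences differ at positions 1 (A/C), 4 (C/A), 14 (T/A), 16 (T/A), 27 (C/T), 33 (A/T).
There are 6 differences over 43 sites, so p = 6/43 = 0.140.

0.140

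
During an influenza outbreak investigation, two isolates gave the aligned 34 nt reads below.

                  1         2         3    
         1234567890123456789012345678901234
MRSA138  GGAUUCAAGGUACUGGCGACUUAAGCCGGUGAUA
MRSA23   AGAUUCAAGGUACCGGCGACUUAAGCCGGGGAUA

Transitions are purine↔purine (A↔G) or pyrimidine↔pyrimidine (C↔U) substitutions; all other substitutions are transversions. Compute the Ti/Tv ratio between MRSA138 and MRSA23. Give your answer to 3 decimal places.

2.000

The sequences differ at positions 1 (G/A, transition), 14 (U/C, transition), 30 (U/G, transversion).
Of the 3 differences, 2 transitions and 1 transversion, so Ti/Tv = 2/1 = 2.000.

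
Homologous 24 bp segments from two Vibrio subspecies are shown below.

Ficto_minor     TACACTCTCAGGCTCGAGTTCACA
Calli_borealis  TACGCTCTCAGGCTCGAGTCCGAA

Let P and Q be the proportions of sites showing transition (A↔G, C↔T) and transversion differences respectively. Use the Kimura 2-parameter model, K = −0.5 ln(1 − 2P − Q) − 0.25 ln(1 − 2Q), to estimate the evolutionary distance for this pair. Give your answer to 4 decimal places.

0.1942

The sequences differ at positions 4 (A/G, transition), 20 (T/C, transition), 22 (A/G, transition), 23 (C/A, transversion).
Of the 4 differences, 3 transitions and 1 transversion over 24 sites: P = 3/24 = 0.125000, Q = 1/24 = 0.041667.
d = −0.5·ln(0.708333) − 0.25·ln(0.916666) = −0.5·(-0.344841) − 0.25·(-0.087012) = 0.1942.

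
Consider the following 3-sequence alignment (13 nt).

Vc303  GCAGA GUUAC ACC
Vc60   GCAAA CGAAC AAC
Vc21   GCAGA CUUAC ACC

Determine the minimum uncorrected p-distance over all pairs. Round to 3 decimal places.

Pairwise Hamming distances:
  Vc303 vs Vc60: 5
  Vc303 vs Vc21: 1
  Vc60 vs Vc21: 4
The smallest is 1 mismatch, between Vc303 and Vc21; p = 1/13 = 0.077.

0.077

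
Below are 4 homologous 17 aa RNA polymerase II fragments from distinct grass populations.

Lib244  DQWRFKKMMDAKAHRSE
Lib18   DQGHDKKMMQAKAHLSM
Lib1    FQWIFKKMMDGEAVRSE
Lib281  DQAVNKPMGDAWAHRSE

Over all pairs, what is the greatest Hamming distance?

Pairwise Hamming distances:
  Lib244 vs Lib18: 6
  Lib244 vs Lib1: 5
  Lib244 vs Lib281: 6
  Lib18 vs Lib1: 10
  Lib18 vs Lib281: 9
  Lib1 vs Lib281: 9
The largest is 10, between Lib18 and Lib1.

10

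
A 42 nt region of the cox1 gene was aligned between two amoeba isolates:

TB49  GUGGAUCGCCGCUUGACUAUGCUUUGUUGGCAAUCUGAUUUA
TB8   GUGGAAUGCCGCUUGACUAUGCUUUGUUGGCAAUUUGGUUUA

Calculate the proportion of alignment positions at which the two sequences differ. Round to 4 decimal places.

0.0952

The sequences differ at positions 6 (U/A), 7 (C/U), 35 (C/U), 38 (A/G).
There are 4 differences over 42 sites, so p = 4/42 = 0.0952.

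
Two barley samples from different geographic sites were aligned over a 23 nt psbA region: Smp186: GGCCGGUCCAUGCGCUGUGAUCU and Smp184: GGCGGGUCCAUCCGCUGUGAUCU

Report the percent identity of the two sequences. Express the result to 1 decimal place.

91.3%

Mismatches occur at site 4 (C/G), site 12 (G/C).
21 of the 23 sites match, so the percent identity is 21/23 × 100 = 91.3%.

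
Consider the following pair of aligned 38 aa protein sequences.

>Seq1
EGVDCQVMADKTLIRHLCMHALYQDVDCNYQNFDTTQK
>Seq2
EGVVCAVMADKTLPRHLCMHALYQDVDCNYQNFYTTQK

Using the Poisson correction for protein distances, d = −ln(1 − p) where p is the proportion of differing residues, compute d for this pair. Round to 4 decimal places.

0.1112

The sequences differ at positions 4 (D/V), 6 (Q/A), 14 (I/P), 34 (D/Y).
p = 4/38 = 0.105263.
d = −ln(1 − 0.105263) = −ln(0.894737) = 0.1112.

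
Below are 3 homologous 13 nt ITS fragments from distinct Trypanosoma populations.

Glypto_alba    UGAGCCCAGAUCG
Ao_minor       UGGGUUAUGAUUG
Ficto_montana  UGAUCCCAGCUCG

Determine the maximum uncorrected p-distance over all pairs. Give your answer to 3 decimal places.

Pairwise Hamming distances:
  Glypto_alba vs Ao_minor: 6
  Glypto_alba vs Ficto_montana: 2
  Ao_minor vs Ficto_montana: 8
The largest is 8 mismatches, between Ao_minor and Ficto_montana; p = 8/13 = 0.615.

0.615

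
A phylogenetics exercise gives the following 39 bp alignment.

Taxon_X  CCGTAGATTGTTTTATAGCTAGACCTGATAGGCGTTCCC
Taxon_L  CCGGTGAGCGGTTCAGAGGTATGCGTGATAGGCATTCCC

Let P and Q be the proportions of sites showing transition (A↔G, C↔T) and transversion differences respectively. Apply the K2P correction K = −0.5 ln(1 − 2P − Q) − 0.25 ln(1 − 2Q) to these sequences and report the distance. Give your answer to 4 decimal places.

0.3961

Mismatches occur at site 4 (T/G, transversion), site 5 (A/T, transversion), site 8 (T/G, transversion), site 9 (T/C, transition), site 11 (T/G, transversion), site 14 (T/C, transition), site 16 (T/G, transversion), site 19 (C/G, transversion), site 22 (G/T, transversion), site 23 (A/G, transition), site 25 (C/G, transversion), site 34 (G/A, transition).
Of the 12 differences, 4 transitions and 8 transversions over 39 sites: P = 4/39 = 0.102564, Q = 8/39 = 0.205128.
d = −0.5·ln(0.589744) − 0.25·ln(0.589744) = −0.5·(-0.528067) − 0.25·(-0.528067) = 0.3961.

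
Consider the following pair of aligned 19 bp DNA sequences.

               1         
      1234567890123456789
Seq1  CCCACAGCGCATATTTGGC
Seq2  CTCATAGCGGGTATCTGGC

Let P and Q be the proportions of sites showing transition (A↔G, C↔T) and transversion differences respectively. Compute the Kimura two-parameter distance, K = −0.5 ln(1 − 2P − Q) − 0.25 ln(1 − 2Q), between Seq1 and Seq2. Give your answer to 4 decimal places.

0.3487

Differing sites — 2:C/T (Ti); 5:C/T (Ti); 10:C/G (Tv); 11:A/G (Ti); 15:T/C (Ti).
Of the 5 differences, 4 transitions and 1 transversion over 19 sites: P = 4/19 = 0.210526, Q = 1/19 = 0.052632.
d = −0.5·ln(0.526316) − 0.25·ln(0.894736) = −0.5·(-0.641853) − 0.25·(-0.111227) = 0.3487.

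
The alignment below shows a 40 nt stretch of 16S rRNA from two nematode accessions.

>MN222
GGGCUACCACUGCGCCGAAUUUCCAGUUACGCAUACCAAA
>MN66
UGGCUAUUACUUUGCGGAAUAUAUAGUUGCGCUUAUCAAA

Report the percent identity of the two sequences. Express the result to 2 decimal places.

Differing sites — 1:G/U; 7:C/U; 8:C/U; 12:G/U; 13:C/U; 16:C/G; 21:U/A; 23:C/A; 24:C/U; 29:A/G; 33:A/U; 36:C/U.
28 of the 40 sites match, so the percent identity is 28/40 × 100 = 70.00%.

70.00%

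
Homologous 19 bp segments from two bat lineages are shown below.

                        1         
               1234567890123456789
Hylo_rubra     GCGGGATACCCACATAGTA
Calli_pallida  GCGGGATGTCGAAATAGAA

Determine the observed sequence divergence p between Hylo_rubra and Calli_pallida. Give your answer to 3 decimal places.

Mismatches occur at site 8 (A/G), site 9 (C/T), site 11 (C/G), site 13 (C/A), site 18 (T/A).
There are 5 differences over 19 sites, so p = 5/19 = 0.263.

0.263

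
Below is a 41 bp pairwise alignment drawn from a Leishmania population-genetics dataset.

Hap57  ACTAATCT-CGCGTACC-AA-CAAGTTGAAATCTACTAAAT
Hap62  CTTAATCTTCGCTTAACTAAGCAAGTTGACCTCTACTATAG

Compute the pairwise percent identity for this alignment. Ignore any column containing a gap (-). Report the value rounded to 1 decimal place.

Excluding the 3 gap columns leaves 38 comparable sites.
Differing sites — 1:A/C; 2:C/T; 13:G/T; 16:C/A; 30:A/C; 31:A/C; 39:A/T; 41:T/G.
30 of the 38 comparable sites match, so the percent identity is 30/38 × 100 = 78.9%.

78.9%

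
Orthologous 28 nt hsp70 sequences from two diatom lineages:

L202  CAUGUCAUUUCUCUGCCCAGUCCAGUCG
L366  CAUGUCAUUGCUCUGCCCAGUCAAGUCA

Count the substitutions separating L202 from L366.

Differing sites — 10:U/G; 23:C/A; 28:G/A.
That gives 3 mismatches out of 28 aligned sites, so the Hamming distance is 3.

3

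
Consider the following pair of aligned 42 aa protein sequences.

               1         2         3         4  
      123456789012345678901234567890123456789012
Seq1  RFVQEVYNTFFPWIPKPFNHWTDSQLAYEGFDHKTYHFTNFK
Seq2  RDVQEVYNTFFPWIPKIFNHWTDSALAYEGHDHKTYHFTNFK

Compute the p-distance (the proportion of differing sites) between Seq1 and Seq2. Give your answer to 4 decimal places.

0.0952

The sequences differ at positions 2 (F/D), 17 (P/I), 25 (Q/A), 31 (F/H).
There are 4 differences over 42 sites, so p = 4/42 = 0.0952.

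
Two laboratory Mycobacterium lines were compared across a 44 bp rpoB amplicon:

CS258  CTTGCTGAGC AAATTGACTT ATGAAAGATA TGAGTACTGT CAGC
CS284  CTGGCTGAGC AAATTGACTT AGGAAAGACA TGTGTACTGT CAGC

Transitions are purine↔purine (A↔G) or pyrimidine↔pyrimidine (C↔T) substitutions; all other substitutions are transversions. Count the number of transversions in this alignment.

Mismatches occur at site 3 (T→G, transversion), site 22 (T→G, transversion), site 29 (T→C, transition), site 33 (A→T, transversion).
Of the 4 differences, 1 transition and 3 transversions, so the answer is 3.

3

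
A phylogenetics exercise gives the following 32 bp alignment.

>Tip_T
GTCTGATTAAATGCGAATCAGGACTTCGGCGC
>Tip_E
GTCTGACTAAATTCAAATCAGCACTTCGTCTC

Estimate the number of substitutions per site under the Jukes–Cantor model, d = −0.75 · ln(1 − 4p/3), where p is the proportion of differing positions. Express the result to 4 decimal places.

The sequences differ at positions 7 (T/C), 13 (G/T), 15 (G/A), 22 (G/C), 29 (G/T), 31 (G/T).
p = 6/32 = 0.187500.
d = −0.75 · ln(1 − (4/3)·0.187500) = −0.75 · ln(0.750000) = −0.75 · (-0.287682) = 0.2158.

0.2158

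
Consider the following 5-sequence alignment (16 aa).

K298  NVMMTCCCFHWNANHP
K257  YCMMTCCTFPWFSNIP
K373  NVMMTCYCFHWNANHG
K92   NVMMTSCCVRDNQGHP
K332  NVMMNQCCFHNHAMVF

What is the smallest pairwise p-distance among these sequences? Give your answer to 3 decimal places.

0.125

Pairwise Hamming distances:
  K298 vs K257: 7
  K298 vs K373: 2
  K298 vs K92: 6
  K298 vs K332: 7
  K257 vs K373: 9
  K257 vs K92: 11
  K257 vs K332: 12
  K373 vs K92: 8
  K373 vs K332: 8
  K92 vs K332: 10
The smallest is 2 mismatches, between K298 and K373; p = 2/16 = 0.125.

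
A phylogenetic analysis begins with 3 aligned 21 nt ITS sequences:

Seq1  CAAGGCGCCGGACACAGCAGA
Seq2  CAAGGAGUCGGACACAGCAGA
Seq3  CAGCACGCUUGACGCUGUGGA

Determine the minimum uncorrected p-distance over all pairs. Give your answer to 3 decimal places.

0.095

Pairwise Hamming distances:
  Seq1 vs Seq2: 2
  Seq1 vs Seq3: 9
  Seq2 vs Seq3: 11
The smallest is 2 mismatches, between Seq1 and Seq2; p = 2/21 = 0.095.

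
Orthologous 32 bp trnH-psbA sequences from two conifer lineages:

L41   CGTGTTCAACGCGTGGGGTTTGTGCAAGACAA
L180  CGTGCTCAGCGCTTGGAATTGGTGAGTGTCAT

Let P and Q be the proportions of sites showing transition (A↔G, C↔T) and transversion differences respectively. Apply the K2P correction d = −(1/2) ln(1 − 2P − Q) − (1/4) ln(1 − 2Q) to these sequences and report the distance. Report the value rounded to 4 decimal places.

0.4641

The sequences differ at positions 5 (T/C, transition), 9 (A/G, transition), 13 (G/T, transversion), 17 (G/A, transition), 18 (G/A, transition), 21 (T/G, transversion), 25 (C/A, transversion), 26 (A/G, transition), 27 (A/T, transversion), 29 (A/T, transversion), 32 (A/T, transversion).
Of the 11 differences, 5 transitions and 6 transversions over 32 sites: P = 5/32 = 0.156250, Q = 6/32 = 0.187500.
d = −0.5·ln(0.500000) − 0.25·ln(0.625000) = −0.5·(-0.693147) − 0.25·(-0.470004) = 0.4641.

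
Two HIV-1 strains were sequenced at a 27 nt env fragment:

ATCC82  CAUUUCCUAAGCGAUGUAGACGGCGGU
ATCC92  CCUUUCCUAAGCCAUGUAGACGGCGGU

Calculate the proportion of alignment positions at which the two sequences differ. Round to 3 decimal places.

Differing sites — 2:A/C; 13:G/C.
There are 2 differences over 27 sites, so p = 2/27 = 0.074.

0.074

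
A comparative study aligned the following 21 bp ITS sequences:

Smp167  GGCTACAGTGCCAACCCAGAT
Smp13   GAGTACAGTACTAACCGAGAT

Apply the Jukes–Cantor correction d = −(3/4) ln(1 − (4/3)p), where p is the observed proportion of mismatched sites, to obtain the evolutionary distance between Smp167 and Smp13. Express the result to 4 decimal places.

0.2865

Mismatches occur at site 2 (G↔A), site 3 (C↔G), site 10 (G↔A), site 12 (C↔T), site 17 (C↔G).
p = 5/21 = 0.238095.
d = −0.75 · ln(1 − (4/3)·0.238095) = −0.75 · ln(0.682540) = −0.75 · (-0.381934) = 0.2865.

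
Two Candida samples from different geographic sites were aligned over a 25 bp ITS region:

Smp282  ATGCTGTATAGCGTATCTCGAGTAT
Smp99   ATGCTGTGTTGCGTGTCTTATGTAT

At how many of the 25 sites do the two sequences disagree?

Mismatches occur at site 8 (A/G), site 10 (A/T), site 15 (A/G), site 19 (C/T), site 20 (G/A), site 21 (A/T).
That gives 6 mismatches out of 25 aligned sites, so the Hamming distance is 6.

6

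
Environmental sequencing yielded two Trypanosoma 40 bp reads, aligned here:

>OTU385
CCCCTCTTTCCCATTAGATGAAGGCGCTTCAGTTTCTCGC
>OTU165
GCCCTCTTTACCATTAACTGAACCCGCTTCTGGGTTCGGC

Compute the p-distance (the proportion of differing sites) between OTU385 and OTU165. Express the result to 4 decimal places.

The sequences differ at positions 1 (C/G), 10 (C/A), 17 (G/A), 18 (A/C), 23 (G/C), 24 (G/C), 31 (A/T), 33 (T/G), 34 (T/G), 36 (C/T), 37 (T/C), 38 (C/G).
There are 12 differences over 40 sites, so p = 12/40 = 0.3000.

0.3000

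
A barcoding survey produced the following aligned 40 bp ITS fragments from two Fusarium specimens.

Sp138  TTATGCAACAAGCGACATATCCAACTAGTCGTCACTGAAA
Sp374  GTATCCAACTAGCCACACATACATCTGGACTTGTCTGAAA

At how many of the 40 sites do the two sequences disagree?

12

The sequences differ at positions 1 (T/G), 5 (G/C), 10 (A/T), 14 (G/C), 18 (T/C), 21 (C/A), 24 (A/T), 27 (A/G), 29 (T/A), 31 (G/T), 33 (C/G), 34 (A/T).
That gives 12 mismatches out of 40 aligned sites, so the Hamming distance is 12.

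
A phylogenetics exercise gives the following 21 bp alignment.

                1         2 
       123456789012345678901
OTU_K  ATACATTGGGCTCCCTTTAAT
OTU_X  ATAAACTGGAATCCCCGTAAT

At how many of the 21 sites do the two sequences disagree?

6

Differing sites — 4:C/A; 6:T/C; 10:G/A; 11:C/A; 16:T/C; 17:T/G.
That gives 6 mismatches out of 21 aligned sites, so the Hamming distance is 6.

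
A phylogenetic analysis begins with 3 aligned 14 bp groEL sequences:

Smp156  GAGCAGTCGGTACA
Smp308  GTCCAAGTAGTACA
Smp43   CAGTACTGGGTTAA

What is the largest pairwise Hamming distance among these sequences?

Pairwise Hamming distances:
  Smp156 vs Smp308: 6
  Smp156 vs Smp43: 6
  Smp308 vs Smp43: 10
The largest is 10, between Smp308 and Smp43.

10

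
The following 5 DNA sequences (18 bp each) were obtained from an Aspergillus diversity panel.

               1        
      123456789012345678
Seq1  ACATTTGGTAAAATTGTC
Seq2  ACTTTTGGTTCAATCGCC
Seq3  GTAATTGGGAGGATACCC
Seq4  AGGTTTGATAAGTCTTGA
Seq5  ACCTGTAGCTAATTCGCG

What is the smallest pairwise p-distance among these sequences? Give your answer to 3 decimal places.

Pairwise Hamming distances:
  Seq1 vs Seq2: 5
  Seq1 vs Seq3: 9
  Seq1 vs Seq4: 9
  Seq1 vs Seq5: 9
  Seq2 vs Seq3: 10
  Seq2 vs Seq4: 12
  Seq2 vs Seq5: 7
  Seq3 vs Seq4: 13
  Seq3 vs Seq5: 14
  Seq4 vs Seq5: 13
The smallest is 5 mismatches, between Seq1 and Seq2; p = 5/18 = 0.278.

0.278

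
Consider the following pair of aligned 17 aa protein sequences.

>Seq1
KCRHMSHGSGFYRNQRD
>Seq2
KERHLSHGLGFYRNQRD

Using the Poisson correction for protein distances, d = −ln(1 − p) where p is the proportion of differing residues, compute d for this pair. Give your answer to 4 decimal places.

Differing sites — 2:C/E; 5:M/L; 9:S/L.
p = 3/17 = 0.176471.
d = −ln(1 − 0.176471) = −ln(0.823529) = 0.1942.

0.1942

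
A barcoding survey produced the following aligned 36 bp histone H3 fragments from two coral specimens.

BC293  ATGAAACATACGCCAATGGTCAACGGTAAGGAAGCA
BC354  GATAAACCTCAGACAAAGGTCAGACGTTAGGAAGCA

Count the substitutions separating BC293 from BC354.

12

Differing sites — 1:A/G; 2:T/A; 3:G/T; 8:A/C; 10:A/C; 11:C/A; 13:C/A; 17:T/A; 23:A/G; 24:C/A; 25:G/C; 28:A/T.
That gives 12 mismatches out of 36 aligned sites, so the Hamming distance is 12.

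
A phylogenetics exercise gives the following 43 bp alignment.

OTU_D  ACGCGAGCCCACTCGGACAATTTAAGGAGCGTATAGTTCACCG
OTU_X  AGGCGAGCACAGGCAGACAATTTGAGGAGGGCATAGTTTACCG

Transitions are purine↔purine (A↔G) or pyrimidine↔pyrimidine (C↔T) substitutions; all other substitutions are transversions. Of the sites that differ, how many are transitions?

Differing sites — 2:C/G (Tv); 9:C/A (Tv); 12:C/G (Tv); 13:T/G (Tv); 15:G/A (Ti); 24:A/G (Ti); 30:C/G (Tv); 32:T/C (Ti); 39:C/T (Ti).
Of the 9 differences, 4 transitions and 5 transversions, so the answer is 4.

4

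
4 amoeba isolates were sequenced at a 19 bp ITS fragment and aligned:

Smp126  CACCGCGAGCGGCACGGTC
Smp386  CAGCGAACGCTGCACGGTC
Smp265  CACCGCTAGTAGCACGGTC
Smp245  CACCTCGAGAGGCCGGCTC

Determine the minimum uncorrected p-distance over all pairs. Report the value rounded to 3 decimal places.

Pairwise Hamming distances:
  Smp126 vs Smp386: 5
  Smp126 vs Smp265: 3
  Smp126 vs Smp245: 5
  Smp386 vs Smp265: 6
  Smp386 vs Smp245: 10
  Smp265 vs Smp245: 7
The smallest is 3 mismatches, between Smp126 and Smp265; p = 3/19 = 0.158.

0.158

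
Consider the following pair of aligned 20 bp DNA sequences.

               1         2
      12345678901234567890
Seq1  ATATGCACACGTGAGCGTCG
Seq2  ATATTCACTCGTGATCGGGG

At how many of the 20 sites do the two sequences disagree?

5

Differing sites — 5:G/T; 9:A/T; 15:G/T; 18:T/G; 19:C/G.
That gives 5 mismatches out of 20 aligned sites, so the Hamming distance is 5.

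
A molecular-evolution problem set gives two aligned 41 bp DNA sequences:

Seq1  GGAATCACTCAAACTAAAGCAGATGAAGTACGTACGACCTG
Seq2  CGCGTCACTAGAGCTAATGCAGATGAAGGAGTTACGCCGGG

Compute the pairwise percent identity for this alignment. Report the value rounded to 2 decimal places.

Mismatches occur at site 1 (G/C), site 3 (A/C), site 4 (A/G), site 10 (C/A), site 11 (A/G), site 13 (A/G), site 18 (A/T), site 29 (T/G), site 31 (C/G), site 32 (G/T), site 37 (A/C), site 39 (C/G), site 40 (T/G).
28 of the 41 sites match, so the percent identity is 28/41 × 100 = 68.29%.

68.29%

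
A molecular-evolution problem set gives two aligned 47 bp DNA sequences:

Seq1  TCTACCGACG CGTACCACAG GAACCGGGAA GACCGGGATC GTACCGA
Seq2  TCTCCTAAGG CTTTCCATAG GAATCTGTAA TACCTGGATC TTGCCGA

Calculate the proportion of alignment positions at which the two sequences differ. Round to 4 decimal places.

0.2979

The sequences differ at positions 4 (A/C), 6 (C/T), 7 (G/A), 9 (C/G), 12 (G/T), 14 (A/T), 18 (C/T), 24 (C/T), 26 (G/T), 28 (G/T), 31 (G/T), 35 (G/T), 41 (G/T), 43 (A/G).
There are 14 differences over 47 sites, so p = 14/47 = 0.2979.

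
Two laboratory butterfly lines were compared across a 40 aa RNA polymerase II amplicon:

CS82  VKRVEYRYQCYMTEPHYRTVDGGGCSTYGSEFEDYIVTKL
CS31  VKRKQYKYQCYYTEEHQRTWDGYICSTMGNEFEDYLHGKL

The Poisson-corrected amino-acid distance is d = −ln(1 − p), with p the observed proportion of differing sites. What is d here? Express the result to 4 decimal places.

0.4308

Differing sites — 4:V/K; 5:E/Q; 7:R/K; 12:M/Y; 15:P/E; 17:Y/Q; 20:V/W; 23:G/Y; 24:G/I; 28:Y/M; 30:S/N; 36:I/L; 37:V/H; 38:T/G.
p = 14/40 = 0.350000.
d = −ln(1 − 0.350000) = −ln(0.650000) = 0.4308.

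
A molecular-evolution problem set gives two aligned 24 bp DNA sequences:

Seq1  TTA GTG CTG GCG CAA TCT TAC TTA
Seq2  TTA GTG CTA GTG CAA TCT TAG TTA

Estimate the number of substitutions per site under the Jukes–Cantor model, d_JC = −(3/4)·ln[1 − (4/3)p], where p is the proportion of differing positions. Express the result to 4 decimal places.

The sequences differ at positions 9 (G/A), 11 (C/T), 21 (C/G).
p = 3/24 = 0.125000.
d = −0.75 · ln(1 − (4/3)·0.125000) = −0.75 · ln(0.833333) = −0.75 · (-0.182322) = 0.1367.

0.1367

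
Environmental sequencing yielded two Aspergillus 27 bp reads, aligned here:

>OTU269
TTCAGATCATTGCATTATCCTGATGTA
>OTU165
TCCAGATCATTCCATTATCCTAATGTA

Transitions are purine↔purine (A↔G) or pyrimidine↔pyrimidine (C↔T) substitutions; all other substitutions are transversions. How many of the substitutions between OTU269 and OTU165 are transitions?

Differing sites — 2:T/C (Ti); 12:G/C (Tv); 22:G/A (Ti).
Of the 3 differences, 2 transitions and 1 transversion, so the answer is 2.

2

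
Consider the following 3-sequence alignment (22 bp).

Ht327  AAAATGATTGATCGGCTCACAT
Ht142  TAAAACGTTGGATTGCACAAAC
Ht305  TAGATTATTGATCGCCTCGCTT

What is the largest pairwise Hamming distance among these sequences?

14

Pairwise Hamming distances:
  Ht327 vs Ht142: 11
  Ht327 vs Ht305: 6
  Ht142 vs Ht305: 14
The largest is 14, between Ht142 and Ht305.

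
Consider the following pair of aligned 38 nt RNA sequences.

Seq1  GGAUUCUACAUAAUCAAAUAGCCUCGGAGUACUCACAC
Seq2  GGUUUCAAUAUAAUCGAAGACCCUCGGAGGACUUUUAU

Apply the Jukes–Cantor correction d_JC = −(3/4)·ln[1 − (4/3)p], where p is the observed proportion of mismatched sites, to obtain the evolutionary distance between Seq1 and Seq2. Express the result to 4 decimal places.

Differing sites — 3:A/U; 7:U/A; 9:C/U; 16:A/G; 19:U/G; 21:G/C; 30:U/G; 34:C/U; 35:A/U; 36:C/U; 38:C/U.
p = 11/38 = 0.289474.
d = −0.75 · ln(1 − (4/3)·0.289474) = −0.75 · ln(0.614035) = −0.75 · (-0.487703) = 0.3658.

0.3658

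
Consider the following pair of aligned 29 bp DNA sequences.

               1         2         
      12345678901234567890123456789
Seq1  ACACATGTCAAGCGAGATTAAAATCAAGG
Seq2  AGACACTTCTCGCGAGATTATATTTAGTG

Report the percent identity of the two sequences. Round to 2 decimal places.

Differing sites — 2:C/G; 6:T/C; 7:G/T; 10:A/T; 11:A/C; 21:A/T; 23:A/T; 25:C/T; 27:A/G; 28:G/T.
19 of the 29 sites match, so the percent identity is 19/29 × 100 = 65.52%.

65.52%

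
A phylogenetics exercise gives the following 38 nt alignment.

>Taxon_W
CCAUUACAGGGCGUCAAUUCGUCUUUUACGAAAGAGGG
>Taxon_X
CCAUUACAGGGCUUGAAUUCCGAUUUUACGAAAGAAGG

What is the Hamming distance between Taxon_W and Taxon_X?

Mismatches occur at site 13 (G↔U), site 15 (C↔G), site 21 (G↔C), site 22 (U↔G), site 23 (C↔A), site 36 (G↔A).
That gives 6 mismatches out of 38 aligned sites, so the Hamming distance is 6.

6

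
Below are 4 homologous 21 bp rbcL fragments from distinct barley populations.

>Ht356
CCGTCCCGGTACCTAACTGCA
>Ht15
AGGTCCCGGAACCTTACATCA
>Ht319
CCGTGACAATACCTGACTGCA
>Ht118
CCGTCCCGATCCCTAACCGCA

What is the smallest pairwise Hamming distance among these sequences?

Pairwise Hamming distances:
  Ht356 vs Ht15: 6
  Ht356 vs Ht319: 5
  Ht356 vs Ht118: 3
  Ht15 vs Ht319: 10
  Ht15 vs Ht118: 8
  Ht319 vs Ht118: 6
The smallest is 3, between Ht356 and Ht118.

3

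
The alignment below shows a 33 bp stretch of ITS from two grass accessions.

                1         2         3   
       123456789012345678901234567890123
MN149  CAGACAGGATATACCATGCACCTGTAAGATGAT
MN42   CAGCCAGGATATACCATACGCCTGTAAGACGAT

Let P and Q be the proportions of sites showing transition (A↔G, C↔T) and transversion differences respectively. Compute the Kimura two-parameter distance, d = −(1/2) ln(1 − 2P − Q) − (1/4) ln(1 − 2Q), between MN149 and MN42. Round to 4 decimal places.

0.1348

Differing sites — 4:A/C (Tv); 18:G/A (Ti); 20:A/G (Ti); 30:T/C (Ti).
Of the 4 differences, 3 transitions and 1 transversion over 33 sites: P = 3/33 = 0.090909, Q = 1/33 = 0.030303.
d = −0.5·ln(0.787879) − 0.25·ln(0.939394) = −0.5·(-0.238411) − 0.25·(-0.062520) = 0.1348.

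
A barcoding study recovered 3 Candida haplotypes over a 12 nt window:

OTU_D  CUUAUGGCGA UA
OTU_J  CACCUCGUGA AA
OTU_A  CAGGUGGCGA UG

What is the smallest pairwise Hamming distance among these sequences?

Pairwise Hamming distances:
  OTU_D vs OTU_J: 6
  OTU_D vs OTU_A: 4
  OTU_J vs OTU_A: 6
The smallest is 4, between OTU_D and OTU_A.

4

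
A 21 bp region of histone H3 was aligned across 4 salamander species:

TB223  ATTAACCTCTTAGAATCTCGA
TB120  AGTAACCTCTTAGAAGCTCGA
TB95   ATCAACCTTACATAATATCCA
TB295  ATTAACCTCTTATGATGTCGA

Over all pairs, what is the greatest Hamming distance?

Pairwise Hamming distances:
  TB223 vs TB120: 2
  TB223 vs TB95: 7
  TB223 vs TB295: 3
  TB120 vs TB95: 9
  TB120 vs TB295: 5
  TB95 vs TB295: 7
The largest is 9, between TB120 and TB95.

9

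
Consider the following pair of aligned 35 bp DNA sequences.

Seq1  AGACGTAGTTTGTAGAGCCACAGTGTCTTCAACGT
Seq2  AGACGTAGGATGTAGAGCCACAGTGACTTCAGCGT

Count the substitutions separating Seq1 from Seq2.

Differing sites — 9:T/G; 10:T/A; 26:T/A; 32:A/G.
That gives 4 mismatches out of 35 aligned sites, so the Hamming distance is 4.

4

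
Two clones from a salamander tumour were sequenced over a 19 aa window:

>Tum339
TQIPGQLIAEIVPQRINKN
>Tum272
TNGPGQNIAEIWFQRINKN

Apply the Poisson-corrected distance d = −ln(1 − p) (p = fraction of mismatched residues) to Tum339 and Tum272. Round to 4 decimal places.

0.3054

Mismatches occur at site 2 (Q→N), site 3 (I→G), site 7 (L→N), site 12 (V→W), site 13 (P→F).
p = 5/19 = 0.263158.
d = −ln(1 − 0.263158) = −ln(0.736842) = 0.3054.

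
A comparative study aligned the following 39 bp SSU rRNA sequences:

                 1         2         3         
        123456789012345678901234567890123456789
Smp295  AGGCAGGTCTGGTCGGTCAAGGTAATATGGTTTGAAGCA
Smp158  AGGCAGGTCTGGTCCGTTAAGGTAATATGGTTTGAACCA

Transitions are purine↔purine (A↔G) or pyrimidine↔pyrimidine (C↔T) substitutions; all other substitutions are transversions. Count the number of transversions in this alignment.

2

Mismatches occur at site 15 (G→C, transversion), site 18 (C→T, transition), site 37 (G→C, transversion).
Of the 3 differences, 1 transition and 2 transversions, so the answer is 2.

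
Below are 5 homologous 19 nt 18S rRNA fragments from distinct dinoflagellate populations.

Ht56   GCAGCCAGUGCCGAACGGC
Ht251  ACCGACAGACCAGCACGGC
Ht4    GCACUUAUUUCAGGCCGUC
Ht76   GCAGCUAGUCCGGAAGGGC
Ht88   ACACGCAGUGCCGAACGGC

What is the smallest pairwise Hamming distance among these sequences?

Pairwise Hamming distances:
  Ht56 vs Ht251: 7
  Ht56 vs Ht4: 9
  Ht56 vs Ht76: 4
  Ht56 vs Ht88: 3
  Ht251 vs Ht4: 11
  Ht251 vs Ht76: 8
  Ht251 vs Ht88: 7
  Ht4 vs Ht76: 9
  Ht4 vs Ht88: 9
  Ht76 vs Ht88: 7
The smallest is 3, between Ht56 and Ht88.

3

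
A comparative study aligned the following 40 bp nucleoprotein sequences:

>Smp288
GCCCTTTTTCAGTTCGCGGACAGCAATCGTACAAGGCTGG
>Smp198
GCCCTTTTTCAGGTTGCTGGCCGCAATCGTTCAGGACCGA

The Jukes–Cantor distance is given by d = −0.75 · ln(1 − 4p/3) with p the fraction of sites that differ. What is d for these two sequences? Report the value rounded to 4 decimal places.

The sequences differ at positions 13 (T/G), 15 (C/T), 18 (G/T), 20 (A/G), 22 (A/C), 31 (A/T), 34 (A/G), 36 (G/A), 38 (T/C), 40 (G/A).
p = 10/40 = 0.250000.
d = −0.75 · ln(1 − (4/3)·0.250000) = −0.75 · ln(0.666667) = −0.75 · (-0.405465) = 0.3041.

0.3041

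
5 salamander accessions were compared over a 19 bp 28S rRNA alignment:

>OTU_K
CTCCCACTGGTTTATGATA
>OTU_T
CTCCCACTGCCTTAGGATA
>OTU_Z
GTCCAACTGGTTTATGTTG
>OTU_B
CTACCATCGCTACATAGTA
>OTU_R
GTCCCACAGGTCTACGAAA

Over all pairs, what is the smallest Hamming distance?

Pairwise Hamming distances:
  OTU_K vs OTU_T: 3
  OTU_K vs OTU_Z: 4
  OTU_K vs OTU_B: 8
  OTU_K vs OTU_R: 5
  OTU_T vs OTU_Z: 7
  OTU_T vs OTU_B: 9
  OTU_T vs OTU_R: 7
  OTU_Z vs OTU_B: 11
  OTU_Z vs OTU_R: 7
  OTU_B vs OTU_R: 11
The smallest is 3, between OTU_K and OTU_T.

3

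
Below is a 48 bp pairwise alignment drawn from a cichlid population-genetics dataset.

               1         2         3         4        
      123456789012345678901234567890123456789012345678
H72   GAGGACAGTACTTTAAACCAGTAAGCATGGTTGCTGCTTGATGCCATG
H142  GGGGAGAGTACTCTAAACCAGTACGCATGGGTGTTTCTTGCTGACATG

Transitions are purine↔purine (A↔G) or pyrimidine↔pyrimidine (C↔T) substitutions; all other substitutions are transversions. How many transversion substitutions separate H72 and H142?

6

Mismatches occur at site 2 (A/G, transition), site 6 (C/G, transversion), site 13 (T/C, transition), site 24 (A/C, transversion), site 31 (T/G, transversion), site 34 (C/T, transition), site 36 (G/T, transversion), site 41 (A/C, transversion), site 44 (C/A, transversion).
Of the 9 differences, 3 transitions and 6 transversions, so the answer is 6.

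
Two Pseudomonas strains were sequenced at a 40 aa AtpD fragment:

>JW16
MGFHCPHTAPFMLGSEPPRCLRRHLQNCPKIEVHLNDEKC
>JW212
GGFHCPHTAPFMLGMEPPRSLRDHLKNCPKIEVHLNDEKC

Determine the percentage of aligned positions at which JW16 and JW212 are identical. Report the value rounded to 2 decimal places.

87.50%

The sequences differ at positions 1 (M/G), 15 (S/M), 20 (C/S), 23 (R/D), 26 (Q/K).
35 of the 40 sites match, so the percent identity is 35/40 × 100 = 87.50%.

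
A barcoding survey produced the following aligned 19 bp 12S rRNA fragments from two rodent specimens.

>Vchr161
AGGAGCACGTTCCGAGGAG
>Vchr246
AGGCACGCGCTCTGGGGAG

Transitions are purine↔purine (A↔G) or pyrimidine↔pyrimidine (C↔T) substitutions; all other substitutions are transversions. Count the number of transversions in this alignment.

Mismatches occur at site 4 (A→C, transversion), site 5 (G→A, transition), site 7 (A→G, transition), site 10 (T→C, transition), site 13 (C→T, transition), site 15 (A→G, transition).
Of the 6 differences, 5 transitions and 1 transversion, so the answer is 1.

1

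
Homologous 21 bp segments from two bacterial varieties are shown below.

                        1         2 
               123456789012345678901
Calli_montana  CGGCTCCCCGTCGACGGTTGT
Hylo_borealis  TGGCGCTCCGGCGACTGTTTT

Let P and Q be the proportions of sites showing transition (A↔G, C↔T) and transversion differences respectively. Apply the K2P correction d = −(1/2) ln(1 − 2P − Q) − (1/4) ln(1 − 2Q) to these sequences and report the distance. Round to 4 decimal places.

0.3597

The sequences differ at positions 1 (C/T, transition), 5 (T/G, transversion), 7 (C/T, transition), 11 (T/G, transversion), 16 (G/T, transversion), 20 (G/T, transversion).
Of the 6 differences, 2 transitions and 4 transversions over 21 sites: P = 2/21 = 0.095238, Q = 4/21 = 0.190476.
d = −0.5·ln(0.619048) − 0.25·ln(0.619048) = −0.5·(-0.479572) − 0.25·(-0.479572) = 0.3597.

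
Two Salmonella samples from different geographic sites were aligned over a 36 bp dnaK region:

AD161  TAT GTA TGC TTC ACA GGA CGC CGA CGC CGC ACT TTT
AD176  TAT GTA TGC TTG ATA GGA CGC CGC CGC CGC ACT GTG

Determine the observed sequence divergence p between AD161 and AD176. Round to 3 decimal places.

0.139

The sequences differ at positions 12 (C/G), 14 (C/T), 24 (A/C), 34 (T/G), 36 (T/G).
There are 5 differences over 36 sites, so p = 5/36 = 0.139.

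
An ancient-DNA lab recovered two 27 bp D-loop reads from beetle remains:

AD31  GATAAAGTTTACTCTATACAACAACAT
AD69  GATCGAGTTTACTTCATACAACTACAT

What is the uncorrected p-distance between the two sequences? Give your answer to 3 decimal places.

Mismatches occur at site 4 (A→C), site 5 (A→G), site 14 (C→T), site 15 (T→C), site 23 (A→T).
There are 5 differences over 27 sites, so p = 5/27 = 0.185.

0.185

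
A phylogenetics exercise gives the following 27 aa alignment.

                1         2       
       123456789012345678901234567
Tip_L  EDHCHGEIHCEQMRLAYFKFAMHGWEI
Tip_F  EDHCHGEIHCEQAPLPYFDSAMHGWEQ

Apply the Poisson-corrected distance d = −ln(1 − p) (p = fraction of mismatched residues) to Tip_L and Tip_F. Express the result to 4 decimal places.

0.2513

Mismatches occur at site 13 (M↔A), site 14 (R↔P), site 16 (A↔P), site 19 (K↔D), site 20 (F↔S), site 27 (I↔Q).
p = 6/27 = 0.222222.
d = −ln(1 − 0.222222) = −ln(0.777778) = 0.2513.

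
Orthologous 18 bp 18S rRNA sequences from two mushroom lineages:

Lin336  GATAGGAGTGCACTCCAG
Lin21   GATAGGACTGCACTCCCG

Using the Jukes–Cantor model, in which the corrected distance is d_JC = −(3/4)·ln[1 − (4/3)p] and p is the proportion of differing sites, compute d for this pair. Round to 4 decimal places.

The sequences differ at positions 8 (G/C), 17 (A/C).
p = 2/18 = 0.111111.
d = −0.75 · ln(1 − (4/3)·0.111111) = −0.75 · ln(0.851852) = −0.75 · (-0.160342) = 0.1203.

0.1203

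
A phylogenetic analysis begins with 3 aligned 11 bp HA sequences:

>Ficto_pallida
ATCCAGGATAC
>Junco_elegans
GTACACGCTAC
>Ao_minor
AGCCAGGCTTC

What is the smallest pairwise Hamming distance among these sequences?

Pairwise Hamming distances:
  Ficto_pallida vs Junco_elegans: 4
  Ficto_pallida vs Ao_minor: 3
  Junco_elegans vs Ao_minor: 5
The smallest is 3, between Ficto_pallida and Ao_minor.

3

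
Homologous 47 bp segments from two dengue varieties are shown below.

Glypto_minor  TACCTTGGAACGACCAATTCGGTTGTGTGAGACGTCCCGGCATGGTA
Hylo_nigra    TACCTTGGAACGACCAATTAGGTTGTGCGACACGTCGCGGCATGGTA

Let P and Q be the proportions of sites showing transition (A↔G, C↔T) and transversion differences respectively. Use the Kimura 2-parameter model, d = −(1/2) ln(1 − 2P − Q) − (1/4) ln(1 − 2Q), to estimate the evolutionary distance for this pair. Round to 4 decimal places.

The sequences differ at positions 20 (C/A, transversion), 28 (T/C, transition), 31 (G/C, transversion), 37 (C/G, transversion).
Of the 4 differences, 1 transition and 3 transversions over 47 sites: P = 1/47 = 0.021277, Q = 3/47 = 0.063830.
d = −0.5·ln(0.893616) − 0.25·ln(0.872340) = −0.5·(-0.112479) − 0.25·(-0.136576) = 0.0904.

0.0904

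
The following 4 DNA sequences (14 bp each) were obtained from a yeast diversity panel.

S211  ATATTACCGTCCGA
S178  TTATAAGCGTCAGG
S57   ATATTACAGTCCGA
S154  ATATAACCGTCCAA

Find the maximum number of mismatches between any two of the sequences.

6

Pairwise Hamming distances:
  S211 vs S178: 5
  S211 vs S57: 1
  S211 vs S154: 2
  S178 vs S57: 6
  S178 vs S154: 5
  S57 vs S154: 3
The largest is 6, between S178 and S57.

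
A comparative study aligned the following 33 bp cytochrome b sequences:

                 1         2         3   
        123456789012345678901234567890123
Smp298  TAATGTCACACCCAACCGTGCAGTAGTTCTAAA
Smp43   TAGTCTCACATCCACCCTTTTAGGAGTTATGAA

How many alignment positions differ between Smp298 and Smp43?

Mismatches occur at site 3 (A→G), site 5 (G→C), site 11 (C→T), site 15 (A→C), site 18 (G→T), site 20 (G→T), site 21 (C→T), site 24 (T→G), site 29 (C→A), site 31 (A→G).
That gives 10 mismatches out of 33 aligned sites, so the Hamming distance is 10.

10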